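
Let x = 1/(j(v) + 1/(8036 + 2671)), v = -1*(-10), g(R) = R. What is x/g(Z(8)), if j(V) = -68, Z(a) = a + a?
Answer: -10707/11649200 ≈ -0.00091912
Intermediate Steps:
Z(a) = 2*a
v = 10
x = -10707/728075 (x = 1/(-68 + 1/(8036 + 2671)) = 1/(-68 + 1/10707) = 1/(-728075/10707) = -10707/728075 ≈ -0.014706)
x/g(Z(8)) = -10707/(728075*(2*8)) = -10707/728075/16 = -10707/728075*1/16 = -10707/11649200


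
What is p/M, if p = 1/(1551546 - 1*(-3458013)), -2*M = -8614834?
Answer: 1/21578259599103 ≈ 4.6343e-14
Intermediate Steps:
M = 4307417 (M = -½*(-8614834) = 4307417)
p = 1/5009559 (p = 1/(1551546 + 3458013) = 1/5009559 ≈ 1.9962e-7)
p/M = (1/5009559)/4307417 = (1/5009559)*(1/4307417) = 1/21578259599103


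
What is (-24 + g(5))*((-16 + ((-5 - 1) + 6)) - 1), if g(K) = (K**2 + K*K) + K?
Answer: -527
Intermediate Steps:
g(K) = K + 2*K**2 (g(K) = (K**2 + K**2) + K = 2*K**2 + K = K + 2*K**2)
(-24 + g(5))*((-16 + ((-5 - 1) + 6)) - 1) = (-24 + 5*(1 + 2*5))*((-16 + ((-5 - 1) + 6)) - 1) = (-24 + 5*(1 + 10))*((-16 + (-6 + 6)) - 1) = (-24 + 5*11)*((-16 + 0) - 1) = (-24 + 55)*(-16 - 1) = 31*(-17) = -527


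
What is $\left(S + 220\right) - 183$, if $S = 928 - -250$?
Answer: $1215$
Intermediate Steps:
$S = 1178$ ($S = 928 + 250 = 1178$)
$\left(S + 220\right) - 183 = \left(1178 + 220\right) - 183 = 1398 - 183 = 1215$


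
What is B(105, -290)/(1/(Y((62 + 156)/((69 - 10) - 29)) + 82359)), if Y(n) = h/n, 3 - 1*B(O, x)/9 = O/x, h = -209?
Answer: 7874681490/3161 ≈ 2.4912e+6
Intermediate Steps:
B(O, x) = 27 - 9*O/x
Y(n) = -209/n
B(105, -290)/(1/(Y((62 + 156)/((69 - 10) - 29)) + 82359)) = (27 - 9*105/(-290))/(1/(-209*((69 - 10) - 29)/(62 + 156) + 82359)) = (27 - 9*105*(-1/290))/(1/(-209/(218/(59 - 29)) + 82359)) = (27 + 189/58)/(1/(-209/(218/30) + 82359)) = 1755/(58*(1/(-209/(218*(1/30)) + 82359))) = 1755/(58*(1/(-209/109/15 + 82359))) = 1755/(58*(1/(-209*15/109 + 82359))) = 1755/(58*(1/(-3135/109 + 82359))) = 1755/(58*(1/(8973996/109))) = 1755/(58*(109/8973996)) = (1755/58)*(8973996/109) = 7874681490/3161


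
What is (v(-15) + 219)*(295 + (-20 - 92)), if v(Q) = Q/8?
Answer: 317871/8 ≈ 39734.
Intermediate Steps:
v(Q) = Q/8 (v(Q) = Q*(⅛) = Q/8)
(v(-15) + 219)*(295 + (-20 - 92)) = ((⅛)*(-15) + 219)*(295 + (-20 - 92)) = (-15/8 + 219)*(295 - 112) = (1737/8)*183 = 317871/8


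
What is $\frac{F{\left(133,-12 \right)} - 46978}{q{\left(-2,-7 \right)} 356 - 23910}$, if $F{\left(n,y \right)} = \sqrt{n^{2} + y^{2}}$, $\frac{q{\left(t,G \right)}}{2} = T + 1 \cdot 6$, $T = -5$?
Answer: $\frac{23489}{11599} - \frac{\sqrt{17833}}{23198} \approx 2.0193$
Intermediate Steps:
$q{\left(t,G \right)} = 2$ ($q{\left(t,G \right)} = 2 \left(-5 + 1 \cdot 6\right) = 2 \left(-5 + 6\right) = 2 \cdot 1 = 2$)
$\frac{F{\left(133,-12 \right)} - 46978}{q{\left(-2,-7 \right)} 356 - 23910} = \frac{\sqrt{133^{2} + \left(-12\right)^{2}} - 46978}{2 \cdot 356 - 23910} = \frac{\sqrt{17689 + 144} - 46978}{712 - 23910} = \frac{\sqrt{17833} - 46978}{-23198} = \left(-46978 + \sqrt{17833}\right) \left(- \frac{1}{23198}\right) = \frac{23489}{11599} - \frac{\sqrt{17833}}{23198}$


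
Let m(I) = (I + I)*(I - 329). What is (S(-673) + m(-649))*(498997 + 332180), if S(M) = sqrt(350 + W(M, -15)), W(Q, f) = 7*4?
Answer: 1055132655588 + 2493531*sqrt(42) ≈ 1.0551e+12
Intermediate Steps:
W(Q, f) = 28
S(M) = 3*sqrt(42) (S(M) = sqrt(350 + 28) = sqrt(378) = 3*sqrt(42))
m(I) = 2*I*(-329 + I) (m(I) = (2*I)*(-329 + I) = 2*I*(-329 + I))
(S(-673) + m(-649))*(498997 + 332180) = (3*sqrt(42) + 2*(-649)*(-329 - 649))*(498997 + 332180) = (3*sqrt(42) + 2*(-649)*(-978))*831177 = (3*sqrt(42) + 1269444)*831177 = (1269444 + 3*sqrt(42))*831177 = 1055132655588 + 2493531*sqrt(42)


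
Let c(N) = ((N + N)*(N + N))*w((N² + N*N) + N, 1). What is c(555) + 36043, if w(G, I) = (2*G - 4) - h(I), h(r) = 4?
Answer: 1519428220243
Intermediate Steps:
w(G, I) = -8 + 2*G (w(G, I) = (2*G - 4) - 1*4 = (-4 + 2*G) - 4 = -8 + 2*G)
c(N) = 4*N²*(-8 + 2*N + 4*N²) (c(N) = ((N + N)*(N + N))*(-8 + 2*((N² + N*N) + N)) = ((2*N)*(2*N))*(-8 + 2*((N² + N²) + N)) = (4*N²)*(-8 + 2*(2*N² + N)) = (4*N²)*(-8 + 2*(N + 2*N²)) = (4*N²)*(-8 + (2*N + 4*N²)) = (4*N²)*(-8 + 2*N + 4*N²) = 4*N²*(-8 + 2*N + 4*N²))
c(555) + 36043 = 8*555²*(-4 + 555*(1 + 2*555)) + 36043 = 8*308025*(-4 + 555*(1 + 1110)) + 36043 = 8*308025*(-4 + 555*1111) + 36043 = 8*308025*(-4 + 616605) + 36043 = 8*308025*616601 + 36043 = 1519428184200 + 36043 = 1519428220243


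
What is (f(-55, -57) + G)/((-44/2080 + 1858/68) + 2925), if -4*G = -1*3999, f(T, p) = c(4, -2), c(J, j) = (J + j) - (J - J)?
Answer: 8855470/26098353 ≈ 0.33931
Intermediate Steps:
c(J, j) = J + j (c(J, j) = (J + j) - 1*0 = (J + j) + 0 = J + j)
f(T, p) = 2 (f(T, p) = 4 - 2 = 2)
G = 3999/4 (G = -(-1)*3999/4 = -¼*(-3999) = 3999/4 ≈ 999.75)
(f(-55, -57) + G)/((-44/2080 + 1858/68) + 2925) = (2 + 3999/4)/((-44/2080 + 1858/68) + 2925) = 4007/(4*((-44*1/2080 + 1858*(1/68)) + 2925)) = 4007/(4*((-11/520 + 929/34) + 2925)) = 4007/(4*(241353/8840 + 2925)) = 4007/(4*(26098353/8840)) = (4007/4)*(8840/26098353) = 8855470/26098353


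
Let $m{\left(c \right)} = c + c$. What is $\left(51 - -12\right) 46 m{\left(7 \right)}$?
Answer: $40572$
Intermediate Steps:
$m{\left(c \right)} = 2 c$
$\left(51 - -12\right) 46 m{\left(7 \right)} = \left(51 - -12\right) 46 \cdot 2 \cdot 7 = \left(51 + 12\right) 46 \cdot 14 = 63 \cdot 46 \cdot 14 = 2898 \cdot 14 = 40572$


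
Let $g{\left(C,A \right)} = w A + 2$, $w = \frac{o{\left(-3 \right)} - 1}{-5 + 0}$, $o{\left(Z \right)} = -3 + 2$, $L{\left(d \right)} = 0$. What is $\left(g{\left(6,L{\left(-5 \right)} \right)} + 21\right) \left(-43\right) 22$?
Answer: $-21758$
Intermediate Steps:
$o{\left(Z \right)} = -1$
$w = \frac{2}{5}$ ($w = \frac{-1 - 1}{-5 + 0} = - \frac{2}{-5} = \left(-2\right) \left(- \frac{1}{5}\right) = \frac{2}{5} \approx 0.4$)
$g{\left(C,A \right)} = 2 + \frac{2 A}{5}$ ($g{\left(C,A \right)} = \frac{2 A}{5} + 2 = 2 + \frac{2 A}{5}$)
$\left(g{\left(6,L{\left(-5 \right)} \right)} + 21\right) \left(-43\right) 22 = \left(\left(2 + \frac{2}{5} \cdot 0\right) + 21\right) \left(-43\right) 22 = \left(\left(2 + 0\right) + 21\right) \left(-43\right) 22 = \left(2 + 21\right) \left(-43\right) 22 = 23 \left(-43\right) 22 = \left(-989\right) 22 = -21758$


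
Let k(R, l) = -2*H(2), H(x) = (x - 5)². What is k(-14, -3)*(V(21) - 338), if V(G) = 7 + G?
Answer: 5580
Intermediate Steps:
H(x) = (-5 + x)²
k(R, l) = -18 (k(R, l) = -2*(-5 + 2)² = -2*(-3)² = -2*9 = -18)
k(-14, -3)*(V(21) - 338) = -18*((7 + 21) - 338) = -18*(28 - 338) = -18*(-310) = 5580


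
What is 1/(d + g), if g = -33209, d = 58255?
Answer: 1/25046 ≈ 3.9927e-5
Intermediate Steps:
1/(d + g) = 1/(58255 - 33209) = 1/25046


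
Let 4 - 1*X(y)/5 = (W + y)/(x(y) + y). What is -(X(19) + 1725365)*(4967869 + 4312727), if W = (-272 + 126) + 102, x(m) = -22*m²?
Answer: -42289279196212360/2641 ≈ -1.6013e+13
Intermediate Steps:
W = -44 (W = -146 + 102 = -44)
X(y) = 20 - 5*(-44 + y)/(y - 22*y²) (X(y) = 20 - 5*(-44 + y)/(-22*y² + y) = 20 - 5*(-44 + y)/(y - 22*y²))
-(X(19) + 1725365)*(4967869 + 4312727) = -(5*(-44 - 3*19 + 88*19²)/(19*(-1 + 22*19)) + 1725365)*(4967869 + 4312727) = -(5*(1/19)*(-44 - 57 + 88*361)/(-1 + 418) + 1725365)*9280596 = -(5*(1/19)*(-44 - 57 + 31768)/417 + 1725365)*9280596 = -(5*(1/19)*(1/417)*31667 + 1725365)*9280596 = -(158335/7923 + 1725365)*9280596 = -13670225230*9280596/7923 = -1*42289279196212360/2641 = -42289279196212360/2641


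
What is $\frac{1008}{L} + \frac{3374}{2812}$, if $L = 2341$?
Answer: $\frac{5366515}{3291446} \approx 1.6304$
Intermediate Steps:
$\frac{1008}{L} + \frac{3374}{2812} = \frac{1008}{2341} + \frac{3374}{2812} = 1008 \cdot \frac{1}{2341} + 3374 \cdot \frac{1}{2812} = \frac{1008}{2341} + \frac{1687}{1406} = \frac{5366515}{3291446}$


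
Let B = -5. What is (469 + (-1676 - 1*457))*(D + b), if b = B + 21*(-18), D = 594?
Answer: -351104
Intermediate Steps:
b = -383 (b = -5 + 21*(-18) = -5 - 378 = -383)
(469 + (-1676 - 1*457))*(D + b) = (469 + (-1676 - 1*457))*(594 - 383) = (469 + (-1676 - 457))*211 = (469 - 2133)*211 = -1664*211 = -351104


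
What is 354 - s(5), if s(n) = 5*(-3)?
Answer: 369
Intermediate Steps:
s(n) = -15
354 - s(5) = 354 - 1*(-15) = 354 + 15 = 369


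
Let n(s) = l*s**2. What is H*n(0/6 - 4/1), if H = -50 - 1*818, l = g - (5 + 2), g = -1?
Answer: 111104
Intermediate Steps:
l = -8 (l = -1 - (5 + 2) = -1 - 1*7 = -1 - 7 = -8)
H = -868 (H = -50 - 818 = -868)
n(s) = -8*s**2
H*n(0/6 - 4/1) = -(-6944)*(0/6 - 4/1)**2 = -(-6944)*(0*(1/6) - 4*1)**2 = -(-6944)*(0 - 4)**2 = -(-6944)*(-4)**2 = -(-6944)*16 = -868*(-128) = 111104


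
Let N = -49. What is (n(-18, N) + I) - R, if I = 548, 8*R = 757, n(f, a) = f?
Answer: 3483/8 ≈ 435.38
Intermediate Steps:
R = 757/8 (R = (⅛)*757 = 757/8 ≈ 94.625)
(n(-18, N) + I) - R = (-18 + 548) - 1*757/8 = 530 - 757/8 = 3483/8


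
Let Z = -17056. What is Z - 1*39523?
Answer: -56579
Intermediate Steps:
Z - 1*39523 = -17056 - 1*39523 = -17056 - 39523 = -56579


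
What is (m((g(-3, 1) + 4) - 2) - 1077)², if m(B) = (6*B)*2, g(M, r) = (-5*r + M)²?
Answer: 81225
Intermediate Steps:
g(M, r) = (M - 5*r)²
m(B) = 12*B
(m((g(-3, 1) + 4) - 2) - 1077)² = (12*(((-3 - 5*1)² + 4) - 2) - 1077)² = (12*(((-3 - 5)² + 4) - 2) - 1077)² = (12*(((-8)² + 4) - 2) - 1077)² = (12*((64 + 4) - 2) - 1077)² = (12*(68 - 2) - 1077)² = (12*66 - 1077)² = (792 - 1077)² = (-285)² = 81225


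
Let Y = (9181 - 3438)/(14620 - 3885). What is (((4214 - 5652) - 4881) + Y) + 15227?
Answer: 95633123/10735 ≈ 8908.5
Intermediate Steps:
Y = 5743/10735 ≈ 0.53498
(((4214 - 5652) - 4881) + Y) + 15227 = (((4214 - 5652) - 4881) + 5743/10735) + 15227 = ((-1438 - 4881) + 5743/10735) + 15227 = (-6319 + 5743/10735) + 15227 = -67828722/10735 + 15227 = 95633123/10735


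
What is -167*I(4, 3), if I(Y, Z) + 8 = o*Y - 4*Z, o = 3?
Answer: 1336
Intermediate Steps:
I(Y, Z) = -8 - 4*Z + 3*Y (I(Y, Z) = -8 + (3*Y - 4*Z) = -8 + (-4*Z + 3*Y) = -8 - 4*Z + 3*Y)
-167*I(4, 3) = -167*(-8 - 4*3 + 3*4) = -167*(-8 - 12 + 12) = -167*(-8) = 1336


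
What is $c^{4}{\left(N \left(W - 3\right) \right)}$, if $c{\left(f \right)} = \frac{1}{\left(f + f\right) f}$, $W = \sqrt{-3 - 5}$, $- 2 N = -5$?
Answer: $\frac{16}{390625 \left(3 - 2 i \sqrt{2}\right)^{8}} \approx 4.7689 \cdot 10^{-10} - 1.1439 \cdot 10^{-10} i$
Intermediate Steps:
$N = \frac{5}{2}$ ($N = \left(- \frac{1}{2}\right) \left(-5\right) = \frac{5}{2} \approx 2.5$)
$W = 2 i \sqrt{2}$ ($W = \sqrt{-8} = 2 i \sqrt{2} \approx 2.8284 i$)
$c{\left(f \right)} = \frac{1}{2 f^{2}}$ ($c{\left(f \right)} = \frac{1}{2 f f} = \frac{\frac{1}{2} \frac{1}{f}}{f} = \frac{1}{2 f^{2}}$)
$c^{4}{\left(N \left(W - 3\right) \right)} = \left(\frac{1}{2 \frac{25 \left(2 i \sqrt{2} - 3\right)^{2}}{4}}\right)^{4} = \left(\frac{1}{2 \frac{25 \left(-3 + 2 i \sqrt{2}\right)^{2}}{4}}\right)^{4} = \left(\frac{1}{2 \left(- \frac{15}{2} + 5 i \sqrt{2}\right)^{2}}\right)^{4} = \frac{1}{16 \left(- \frac{15}{2} + 5 i \sqrt{2}\right)^{8}}$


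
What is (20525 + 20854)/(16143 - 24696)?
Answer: -13793/2851 ≈ -4.8380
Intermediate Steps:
(20525 + 20854)/(16143 - 24696) = 41379/(-8553) = 41379*(-1/8553) = -13793/2851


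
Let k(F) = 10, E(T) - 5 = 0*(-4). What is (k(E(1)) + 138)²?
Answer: 21904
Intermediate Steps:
E(T) = 5 (E(T) = 5 + 0*(-4) = 5 + 0 = 5)
(k(E(1)) + 138)² = (10 + 138)² = 148² = 21904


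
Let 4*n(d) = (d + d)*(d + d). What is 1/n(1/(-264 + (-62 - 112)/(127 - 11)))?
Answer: 281961/4 ≈ 70490.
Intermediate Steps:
n(d) = d**2 (n(d) = ((d + d)*(d + d))/4 = ((2*d)*(2*d))/4 = (4*d**2)/4 = d**2)
1/n(1/(-264 + (-62 - 112)/(127 - 11))) = 1/((1/(-264 + (-62 - 112)/(127 - 11)))**2) = 1/((1/(-264 - 174/116))**2) = 1/((1/(-264 - 174*1/116))**2) = 1/((1/(-264 - 3/2))**2) = 1/((1/(-531/2))**2) = 1/((-2/531)**2) = 1/(4/281961) = 281961/4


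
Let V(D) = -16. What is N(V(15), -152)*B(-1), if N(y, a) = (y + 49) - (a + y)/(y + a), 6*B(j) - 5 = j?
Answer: 64/3 ≈ 21.333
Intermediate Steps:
B(j) = 5/6 + j/6
N(y, a) = 48 + y (N(y, a) = (49 + y) - (a + y)/(a + y) = (49 + y) - 1*1 = (49 + y) - 1 = 48 + y)
N(V(15), -152)*B(-1) = (48 - 16)*(5/6 + (1/6)*(-1)) = 32*(5/6 - 1/6) = 32*(2/3) = 64/3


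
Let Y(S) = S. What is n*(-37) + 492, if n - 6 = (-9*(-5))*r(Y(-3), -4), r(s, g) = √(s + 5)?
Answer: 270 - 1665*√2 ≈ -2084.7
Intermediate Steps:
r(s, g) = √(5 + s)
n = 6 + 45*√2 (n = 6 + (-9*(-5))*√(5 - 3) = 6 + 45*√2 ≈ 69.640)
n*(-37) + 492 = (6 + 45*√2)*(-37) + 492 = (-222 - 1665*√2) + 492 = 270 - 1665*√2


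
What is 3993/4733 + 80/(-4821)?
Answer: 18871613/22817793 ≈ 0.82706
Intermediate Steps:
3993/4733 + 80/(-4821) = 3993*(1/4733) + 80*(-1/4821) = 3993/4733 - 80/4821 = 18871613/22817793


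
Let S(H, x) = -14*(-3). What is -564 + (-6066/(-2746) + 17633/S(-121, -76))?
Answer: -1169447/8238 ≈ -141.96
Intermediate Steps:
S(H, x) = 42
-564 + (-6066/(-2746) + 17633/S(-121, -76)) = -564 + (-6066/(-2746) + 17633/42) = -564 + (-6066*(-1/2746) + 17633*(1/42)) = -564 + (3033/1373 + 2519/6) = -564 + 3476785/8238 = -1169447/8238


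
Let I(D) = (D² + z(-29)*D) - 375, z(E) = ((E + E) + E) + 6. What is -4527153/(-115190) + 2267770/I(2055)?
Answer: 3724847957827/93446620410 ≈ 39.861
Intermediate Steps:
z(E) = 6 + 3*E (z(E) = (2*E + E) + 6 = 3*E + 6 = 6 + 3*E)
I(D) = -375 + D² - 81*D (I(D) = (D² + (6 + 3*(-29))*D) - 375 = (D² + (6 - 87)*D) - 375 = (D² - 81*D) - 375 = -375 + D² - 81*D)
-4527153/(-115190) + 2267770/I(2055) = -4527153/(-115190) + 2267770/(-375 + 2055² - 81*2055) = -4527153*(-1/115190) + 2267770/(-375 + 4223025 - 166455) = 4527153/115190 + 2267770/4056195 = 4527153/115190 + 2267770*(1/4056195) = 4527153/115190 + 453554/811239 = 3724847957827/93446620410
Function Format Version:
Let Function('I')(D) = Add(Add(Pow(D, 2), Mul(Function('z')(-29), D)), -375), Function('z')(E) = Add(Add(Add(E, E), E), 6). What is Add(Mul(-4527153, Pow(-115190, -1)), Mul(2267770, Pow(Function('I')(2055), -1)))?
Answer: Rational(3724847957827, 93446620410) ≈ 39.861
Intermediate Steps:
Function('z')(E) = Add(6, Mul(3, E)) (Function('z')(E) = Add(Add(Mul(2, E), E), 6) = Add(Mul(3, E), 6) = Add(6, Mul(3, E)))
Function('I')(D) = Add(-375, Pow(D, 2), Mul(-81, D)) (Function('I')(D) = Add(Add(Pow(D, 2), Mul(Add(6, Mul(3, -29)), D)), -375) = Add(Add(Pow(D, 2), Mul(Add(6, -87), D)), -375) = Add(Add(Pow(D, 2), Mul(-81, D)), -375) = Add(-375, Pow(D, 2), Mul(-81, D)))
Add(Mul(-4527153, Pow(-115190, -1)), Mul(2267770, Pow(Function('I')(2055), -1))) = Add(Mul(-4527153, Pow(-115190, -1)), Mul(2267770, Pow(Add(-375, Pow(2055, 2), Mul(-81, 2055)), -1))) = Add(Mul(-4527153, Rational(-1, 115190)), Mul(2267770, Pow(Add(-375, 4223025, -166455), -1))) = Add(Rational(4527153, 115190), Mul(2267770, Pow(4056195, -1))) = Add(Rational(4527153, 115190), Mul(2267770, Rational(1, 4056195))) = Add(Rational(4527153, 115190), Rational(453554, 811239)) = Rational(3724847957827, 93446620410)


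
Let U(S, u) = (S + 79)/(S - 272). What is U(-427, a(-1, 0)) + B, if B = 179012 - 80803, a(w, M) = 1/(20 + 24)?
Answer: 22882813/233 ≈ 98210.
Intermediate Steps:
a(w, M) = 1/44
U(S, u) = (79 + S)/(-272 + S)
B = 98209
U(-427, a(-1, 0)) + B = (79 - 427)/(-272 - 427) + 98209 = -348/(-699) + 98209 = -1/699*(-348) + 98209 = 116/233 + 98209 = 22882813/233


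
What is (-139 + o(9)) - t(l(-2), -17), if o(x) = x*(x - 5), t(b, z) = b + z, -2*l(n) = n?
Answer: -87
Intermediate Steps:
l(n) = -n/2
o(x) = x*(-5 + x)
(-139 + o(9)) - t(l(-2), -17) = (-139 + 9*(-5 + 9)) - (-½*(-2) - 17) = (-139 + 9*4) - (1 - 17) = (-139 + 36) - 1*(-16) = -103 + 16 = -87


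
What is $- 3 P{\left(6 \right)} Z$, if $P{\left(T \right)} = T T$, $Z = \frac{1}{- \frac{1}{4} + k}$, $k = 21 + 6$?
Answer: $- \frac{432}{107} \approx -4.0374$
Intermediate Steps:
$k = 27$
$Z = \frac{4}{107}$ ($Z = \frac{1}{- \frac{1}{4} + 27} = \frac{1}{\frac{107}{4}} = \frac{4}{107} \approx 0.037383$)
$P{\left(T \right)} = T^{2}$
$- 3 P{\left(6 \right)} Z = - 3 \cdot 6^{2} \cdot \frac{4}{107} = \left(-3\right) 36 \cdot \frac{4}{107} = \left(-108\right) \frac{4}{107} = - \frac{432}{107}$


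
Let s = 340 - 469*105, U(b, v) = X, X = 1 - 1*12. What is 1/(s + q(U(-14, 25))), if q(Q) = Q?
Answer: -1/48916 ≈ -2.0443e-5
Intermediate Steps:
X = -11 (X = 1 - 12 = -11)
U(b, v) = -11
s = -48905 (s = 340 - 49245 = -48905)
1/(s + q(U(-14, 25))) = 1/(-48905 - 11) = 1/(-48916) = -1/48916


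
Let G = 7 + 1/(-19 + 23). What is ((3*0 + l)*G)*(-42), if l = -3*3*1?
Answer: 5481/2 ≈ 2740.5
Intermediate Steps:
l = -9 (l = -9*1 = -9)
G = 29/4 (G = 7 + 1/4 = 7 + ¼ = 29/4 ≈ 7.2500)
((3*0 + l)*G)*(-42) = ((3*0 - 9)*(29/4))*(-42) = ((0 - 9)*(29/4))*(-42) = -9*29/4*(-42) = -261/4*(-42) = 5481/2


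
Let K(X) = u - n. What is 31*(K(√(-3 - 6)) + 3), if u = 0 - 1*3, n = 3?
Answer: -93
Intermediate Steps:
u = -3 (u = 0 - 3 = -3)
K(X) = -6 (K(X) = -3 - 1*3 = -3 - 3 = -6)
31*(K(√(-3 - 6)) + 3) = 31*(-6 + 3) = 31*(-3) = -93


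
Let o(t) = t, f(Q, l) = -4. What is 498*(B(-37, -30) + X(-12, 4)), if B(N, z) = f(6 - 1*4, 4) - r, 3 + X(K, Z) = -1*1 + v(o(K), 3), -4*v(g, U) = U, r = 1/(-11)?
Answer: -94869/22 ≈ -4312.2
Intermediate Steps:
r = -1/11 (r = 1*(-1/11) = -1/11 ≈ -0.090909)
v(g, U) = -U/4
X(K, Z) = -19/4 (X(K, Z) = -3 + (-1*1 - ¼*3) = -3 + (-1 - ¾) = -3 - 7/4 = -19/4)
B(N, z) = -43/11 (B(N, z) = -4 - 1*(-1/11) = -4 + 1/11 = -43/11)
498*(B(-37, -30) + X(-12, 4)) = 498*(-43/11 - 19/4) = 498*(-381/44) = -94869/22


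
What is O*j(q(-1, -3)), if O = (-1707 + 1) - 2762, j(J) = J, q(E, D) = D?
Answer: 13404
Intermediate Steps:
O = -4468 (O = -1706 - 2762 = -4468)
O*j(q(-1, -3)) = -4468*(-3) = 13404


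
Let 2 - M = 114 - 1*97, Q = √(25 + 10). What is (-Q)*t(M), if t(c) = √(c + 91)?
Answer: -2*√665 ≈ -51.575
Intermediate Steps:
Q = √35 ≈ 5.9161
M = -15 (M = 2 - (114 - 1*97) = 2 - (114 - 97) = 2 - 1*17 = 2 - 17 = -15)
t(c) = √(91 + c)
(-Q)*t(M) = (-√35)*√(91 - 15) = (-√35)*√76 = (-√35)*(2*√19) = -2*√665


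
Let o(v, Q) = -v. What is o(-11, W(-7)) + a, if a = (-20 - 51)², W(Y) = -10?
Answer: 5052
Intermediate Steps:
a = 5041 (a = (-71)² = 5041)
o(-11, W(-7)) + a = -1*(-11) + 5041 = 11 + 5041 = 5052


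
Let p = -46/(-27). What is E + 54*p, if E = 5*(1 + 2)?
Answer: 107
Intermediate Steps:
p = 46/27 (p = -46*(-1/27) = 46/27 ≈ 1.7037)
E = 15 (E = 5*3 = 15)
E + 54*p = 15 + 54*(46/27) = 15 + 92 = 107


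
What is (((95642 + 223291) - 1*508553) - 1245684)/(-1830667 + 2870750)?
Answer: -1435304/1040083 ≈ -1.3800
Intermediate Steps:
(((95642 + 223291) - 1*508553) - 1245684)/(-1830667 + 2870750) = ((318933 - 508553) - 1245684)/1040083 = (-189620 - 1245684)*(1/1040083) = -1435304*1/1040083 = -1435304/1040083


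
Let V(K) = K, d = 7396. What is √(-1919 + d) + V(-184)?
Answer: -184 + √5477 ≈ -109.99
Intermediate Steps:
√(-1919 + d) + V(-184) = √(-1919 + 7396) - 184 = √5477 - 184 = -184 + √5477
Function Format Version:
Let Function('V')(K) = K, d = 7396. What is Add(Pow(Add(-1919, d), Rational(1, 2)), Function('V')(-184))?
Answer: Add(-184, Pow(5477, Rational(1, 2))) ≈ -109.99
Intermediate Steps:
Add(Pow(Add(-1919, d), Rational(1, 2)), Function('V')(-184)) = Add(Pow(Add(-1919, 7396), Rational(1, 2)), -184) = Add(Pow(5477, Rational(1, 2)), -184) = Add(-184, Pow(5477, Rational(1, 2)))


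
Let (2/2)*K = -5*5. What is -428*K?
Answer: 10700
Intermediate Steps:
K = -25 (K = -5*5 = -25)
-428*K = -428*(-25) = 10700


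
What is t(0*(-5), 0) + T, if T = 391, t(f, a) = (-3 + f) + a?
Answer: 388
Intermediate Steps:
t(f, a) = -3 + a + f
t(0*(-5), 0) + T = (-3 + 0 + 0*(-5)) + 391 = (-3 + 0 + 0) + 391 = -3 + 391 = 388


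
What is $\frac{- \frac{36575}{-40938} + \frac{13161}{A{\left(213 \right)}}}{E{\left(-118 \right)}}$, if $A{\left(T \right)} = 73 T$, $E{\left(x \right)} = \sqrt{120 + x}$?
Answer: $\frac{369163231 \sqrt{2}}{424363308} \approx 1.2303$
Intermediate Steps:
$\frac{- \frac{36575}{-40938} + \frac{13161}{A{\left(213 \right)}}}{E{\left(-118 \right)}} = \frac{- \frac{36575}{-40938} + \frac{13161}{73 \cdot 213}}{\sqrt{120 - 118}} = \frac{\left(-36575\right) \left(- \frac{1}{40938}\right) + \frac{13161}{15549}}{\sqrt{2}} = \left(\frac{36575}{40938} + 13161 \cdot \frac{1}{15549}\right) \frac{\sqrt{2}}{2} = \left(\frac{36575}{40938} + \frac{4387}{5183}\right) \frac{\sqrt{2}}{2} = \frac{369163231 \frac{\sqrt{2}}{2}}{212181654} = \frac{369163231 \sqrt{2}}{424363308}$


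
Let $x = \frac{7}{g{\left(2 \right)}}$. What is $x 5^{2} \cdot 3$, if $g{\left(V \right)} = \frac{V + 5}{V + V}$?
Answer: $300$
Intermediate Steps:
$g{\left(V \right)} = \frac{5 + V}{2 V}$
$x = 4$ ($x = \frac{7}{\frac{1}{2} \cdot \frac{1}{2} \left(5 + 2\right)} = \frac{7}{\frac{1}{2} \cdot \frac{1}{2} \cdot 7} = \frac{7}{\frac{7}{4}} = 7 \cdot \frac{4}{7} = 4$)
$x 5^{2} \cdot 3 = 4 \cdot 5^{2} \cdot 3 = 4 \cdot 25 \cdot 3 = 100 \cdot 3 = 300$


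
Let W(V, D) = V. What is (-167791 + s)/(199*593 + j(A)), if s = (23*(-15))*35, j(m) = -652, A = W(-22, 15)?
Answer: -179866/117355 ≈ -1.5327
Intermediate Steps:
A = -22
s = -12075 (s = -345*35 = -12075)
(-167791 + s)/(199*593 + j(A)) = (-167791 - 12075)/(199*593 - 652) = -179866/(118007 - 652) = -179866/117355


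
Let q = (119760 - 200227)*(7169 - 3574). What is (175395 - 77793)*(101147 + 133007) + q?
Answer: 22564619843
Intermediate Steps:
q = -289278865 (q = -80467*3595 = -289278865)
(175395 - 77793)*(101147 + 133007) + q = (175395 - 77793)*(101147 + 133007) - 289278865 = 97602*234154 - 289278865 = 22853898708 - 289278865 = 22564619843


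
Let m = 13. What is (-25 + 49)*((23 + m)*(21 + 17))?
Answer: 32832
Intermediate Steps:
(-25 + 49)*((23 + m)*(21 + 17)) = (-25 + 49)*((23 + 13)*(21 + 17)) = 24*(36*38) = 24*1368 = 32832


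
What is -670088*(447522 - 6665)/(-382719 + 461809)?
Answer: -147706492708/39545 ≈ -3.7351e+6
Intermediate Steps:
-670088*(447522 - 6665)/(-382719 + 461809) = -670088/(79090/440857) = -670088/(79090*(1/440857)) = -670088/79090/440857 = -670088*440857/79090 = -147706492708/39545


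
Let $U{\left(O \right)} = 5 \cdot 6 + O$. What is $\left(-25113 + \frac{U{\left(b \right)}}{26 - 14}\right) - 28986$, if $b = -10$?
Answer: $- \frac{162292}{3} \approx -54097.0$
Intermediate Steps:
$U{\left(O \right)} = 30 + O$
$\left(-25113 + \frac{U{\left(b \right)}}{26 - 14}\right) - 28986 = \left(-25113 + \frac{30 - 10}{26 - 14}\right) - 28986 = \left(-25113 + \frac{20}{12}\right) - 28986 = \left(-25113 + 20 \cdot \frac{1}{12}\right) - 28986 = \left(-25113 + \frac{5}{3}\right) - 28986 = - \frac{75334}{3} - 28986 = - \frac{162292}{3}$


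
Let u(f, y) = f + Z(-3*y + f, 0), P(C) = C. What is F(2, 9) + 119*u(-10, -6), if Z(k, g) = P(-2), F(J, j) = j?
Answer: -1419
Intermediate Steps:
Z(k, g) = -2
u(f, y) = -2 + f (u(f, y) = f - 2 = -2 + f)
F(2, 9) + 119*u(-10, -6) = 9 + 119*(-2 - 10) = 9 + 119*(-12) = 9 - 1428 = -1419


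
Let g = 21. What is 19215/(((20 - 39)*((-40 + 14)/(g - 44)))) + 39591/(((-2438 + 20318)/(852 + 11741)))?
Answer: 39731889687/1472120 ≈ 26990.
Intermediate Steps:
19215/(((20 - 39)*((-40 + 14)/(g - 44)))) + 39591/(((-2438 + 20318)/(852 + 11741))) = 19215/(((20 - 39)*((-40 + 14)/(21 - 44)))) + 39591/(((-2438 + 20318)/(852 + 11741))) = 19215/((-(-494)/(-23))) + 39591/((17880/12593)) = 19215/((-(-494)*(-1)/23)) + 39591/((17880*(1/12593))) = 19215/((-19*26/23)) + 39591/(17880/12593) = 19215/(-494/23) + 39591*(12593/17880) = 19215*(-23/494) + 166189821/5960 = -441945/494 + 166189821/5960 = 39731889687/1472120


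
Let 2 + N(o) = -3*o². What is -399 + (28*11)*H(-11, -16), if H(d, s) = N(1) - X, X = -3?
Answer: -1015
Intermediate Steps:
N(o) = -2 - 3*o²
H(d, s) = -2 (H(d, s) = (-2 - 3*1²) - 1*(-3) = (-2 - 3*1) + 3 = (-2 - 3) + 3 = -5 + 3 = -2)
-399 + (28*11)*H(-11, -16) = -399 + (28*11)*(-2) = -399 + 308*(-2) = -399 - 616 = -1015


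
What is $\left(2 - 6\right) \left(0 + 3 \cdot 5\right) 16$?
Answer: $-960$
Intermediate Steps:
$\left(2 - 6\right) \left(0 + 3 \cdot 5\right) 16 = - 4 \left(0 + 15\right) 16 = \left(-4\right) 15 \cdot 16 = \left(-60\right) 16 = -960$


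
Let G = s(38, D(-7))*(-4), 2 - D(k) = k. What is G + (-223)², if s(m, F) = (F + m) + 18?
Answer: 49469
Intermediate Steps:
D(k) = 2 - k
s(m, F) = 18 + F + m
G = -260 (G = (18 + (2 - 1*(-7)) + 38)*(-4) = (18 + (2 + 7) + 38)*(-4) = (18 + 9 + 38)*(-4) = 65*(-4) = -260)
G + (-223)² = -260 + (-223)² = -260 + 49729 = 49469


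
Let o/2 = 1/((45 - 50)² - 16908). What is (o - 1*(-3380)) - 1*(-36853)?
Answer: 679253737/16883 ≈ 40233.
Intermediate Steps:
o = -2/16883 (o = 2/((45 - 50)² - 16908) = 2/((-5)² - 16908) = 2/(25 - 16908) = 2/(-16883) = 2*(-1/16883) = -2/16883 ≈ -0.00011846)
(o - 1*(-3380)) - 1*(-36853) = (-2/16883 - 1*(-3380)) - 1*(-36853) = (-2/16883 + 3380) + 36853 = 57064538/16883 + 36853 = 679253737/16883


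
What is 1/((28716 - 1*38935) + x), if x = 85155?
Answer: 1/74936 ≈ 1.3345e-5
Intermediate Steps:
1/((28716 - 1*38935) + x) = 1/((28716 - 1*38935) + 85155) = 1/((28716 - 38935) + 85155) = 1/(-10219 + 85155) = 1/74936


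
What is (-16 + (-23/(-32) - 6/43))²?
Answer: 450245961/1893376 ≈ 237.80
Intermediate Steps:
(-16 + (-23/(-32) - 6/43))² = (-16 + (-23*(-1/32) - 6*1/43))² = (-16 + (23/32 - 6/43))² = (-16 + 797/1376)² = (-21219/1376)² = 450245961/1893376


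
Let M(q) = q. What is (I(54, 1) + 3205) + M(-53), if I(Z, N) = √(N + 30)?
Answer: 3152 + √31 ≈ 3157.6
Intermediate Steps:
I(Z, N) = √(30 + N)
(I(54, 1) + 3205) + M(-53) = (√(30 + 1) + 3205) - 53 = (√31 + 3205) - 53 = (3205 + √31) - 53 = 3152 + √31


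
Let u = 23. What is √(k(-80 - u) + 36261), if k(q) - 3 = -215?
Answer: √36049 ≈ 189.87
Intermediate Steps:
k(q) = -212 (k(q) = 3 - 215 = -212)
√(k(-80 - u) + 36261) = √(-212 + 36261) = √36049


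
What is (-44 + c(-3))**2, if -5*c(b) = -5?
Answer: 1849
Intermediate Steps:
c(b) = 1 (c(b) = -1/5*(-5) = 1)
(-44 + c(-3))**2 = (-44 + 1)**2 = (-43)**2 = 1849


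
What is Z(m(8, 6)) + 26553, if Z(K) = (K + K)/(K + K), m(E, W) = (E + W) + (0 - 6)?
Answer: 26554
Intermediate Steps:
m(E, W) = -6 + E + W (m(E, W) = (E + W) - 6 = -6 + E + W)
Z(K) = 1 (Z(K) = (2*K)/((2*K)) = (2*K)*(1/(2*K)) = 1)
Z(m(8, 6)) + 26553 = 1 + 26553 = 26554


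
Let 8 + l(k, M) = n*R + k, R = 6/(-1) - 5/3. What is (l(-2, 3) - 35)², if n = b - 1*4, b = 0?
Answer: 1849/9 ≈ 205.44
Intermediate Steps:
R = -23/3 (R = 6*(-1) - 5*⅓ = -6 - 5/3 = -23/3 ≈ -7.6667)
n = -4 (n = 0 - 1*4 = 0 - 4 = -4)
l(k, M) = 68/3 + k (l(k, M) = -8 + (-4*(-23/3) + k) = -8 + (92/3 + k) = 68/3 + k)
(l(-2, 3) - 35)² = ((68/3 - 2) - 35)² = (62/3 - 35)² = (-43/3)² = 1849/9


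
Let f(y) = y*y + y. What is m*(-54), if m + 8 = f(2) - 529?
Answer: 28674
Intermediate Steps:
f(y) = y + y² (f(y) = y² + y = y + y²)
m = -531 (m = -8 + (2*(1 + 2) - 529) = -8 + (2*3 - 529) = -8 + (6 - 529) = -8 - 523 = -531)
m*(-54) = -531*(-54) = 28674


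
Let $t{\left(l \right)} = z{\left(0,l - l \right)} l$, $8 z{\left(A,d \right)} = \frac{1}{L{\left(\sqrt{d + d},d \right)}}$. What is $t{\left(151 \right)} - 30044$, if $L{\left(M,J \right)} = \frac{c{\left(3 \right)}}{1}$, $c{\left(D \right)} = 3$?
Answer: $- \frac{720905}{24} \approx -30038.0$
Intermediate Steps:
$L{\left(M,J \right)} = 3$ ($L{\left(M,J \right)} = \frac{3}{1} = 3 \cdot 1 = 3$)
$z{\left(A,d \right)} = \frac{1}{24}$ ($z{\left(A,d \right)} = \frac{1}{8 \cdot 3} = \frac{1}{8} \cdot \frac{1}{3} = \frac{1}{24}$)
$t{\left(l \right)} = \frac{l}{24}$
$t{\left(151 \right)} - 30044 = \frac{1}{24} \cdot 151 - 30044 = \frac{151}{24} - 30044 = - \frac{720905}{24}$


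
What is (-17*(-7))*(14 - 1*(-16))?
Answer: 3570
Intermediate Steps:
(-17*(-7))*(14 - 1*(-16)) = 119*(14 + 16) = 119*30 = 3570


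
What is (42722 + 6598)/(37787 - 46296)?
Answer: -49320/8509 ≈ -5.7962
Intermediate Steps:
(42722 + 6598)/(37787 - 46296) = 49320/(-8509) = 49320*(-1/8509) = -49320/8509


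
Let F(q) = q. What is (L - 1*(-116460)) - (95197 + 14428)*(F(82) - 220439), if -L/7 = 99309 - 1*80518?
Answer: 24156621048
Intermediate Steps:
L = -131537 (L = -7*(99309 - 1*80518) = -7*(99309 - 80518) = -7*18791 = -131537)
(L - 1*(-116460)) - (95197 + 14428)*(F(82) - 220439) = (-131537 - 1*(-116460)) - (95197 + 14428)*(82 - 220439) = (-131537 + 116460) - 109625*(-220357) = -15077 - 1*(-24156636125) = -15077 + 24156636125 = 24156621048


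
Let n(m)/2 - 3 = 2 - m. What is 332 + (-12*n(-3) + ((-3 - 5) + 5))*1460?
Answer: -284368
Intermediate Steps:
n(m) = 10 - 2*m (n(m) = 6 + 2*(2 - m) = 6 + (4 - 2*m) = 10 - 2*m)
332 + (-12*n(-3) + ((-3 - 5) + 5))*1460 = 332 + (-12*(10 - 2*(-3)) + ((-3 - 5) + 5))*1460 = 332 + (-12*(10 + 6) + (-8 + 5))*1460 = 332 + (-12*16 - 3)*1460 = 332 + (-192 - 3)*1460 = 332 - 195*1460 = 332 - 284700 = -284368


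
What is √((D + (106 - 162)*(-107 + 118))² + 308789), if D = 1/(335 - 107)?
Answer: √35777447185/228 ≈ 829.60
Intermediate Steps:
D = 1/228 ≈ 0.0043860
√((D + (106 - 162)*(-107 + 118))² + 308789) = √((1/228 + (106 - 162)*(-107 + 118))² + 308789) = √((1/228 - 56*11)² + 308789) = √((1/228 - 616)² + 308789) = √((-140447/228)² + 308789) = √(19725359809/51984 + 308789) = √(35777447185/51984) = √35777447185/228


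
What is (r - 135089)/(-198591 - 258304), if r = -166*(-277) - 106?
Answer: 89213/456895 ≈ 0.19526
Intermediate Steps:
r = 45876 (r = 45982 - 106 = 45876)
(r - 135089)/(-198591 - 258304) = (45876 - 135089)/(-198591 - 258304) = -89213/(-456895) = -89213*(-1/456895) = 89213/456895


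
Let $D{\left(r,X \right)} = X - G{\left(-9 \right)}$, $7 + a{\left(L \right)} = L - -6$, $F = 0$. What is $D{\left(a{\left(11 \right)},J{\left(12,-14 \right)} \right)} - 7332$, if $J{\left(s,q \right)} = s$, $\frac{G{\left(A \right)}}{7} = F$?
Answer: $-7320$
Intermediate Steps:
$G{\left(A \right)} = 0$ ($G{\left(A \right)} = 7 \cdot 0 = 0$)
$a{\left(L \right)} = -1 + L$ ($a{\left(L \right)} = -7 + \left(L - -6\right) = -7 + \left(L + 6\right) = -7 + \left(6 + L\right) = -1 + L$)
$D{\left(r,X \right)} = X$ ($D{\left(r,X \right)} = X - 0 = X + 0 = X$)
$D{\left(a{\left(11 \right)},J{\left(12,-14 \right)} \right)} - 7332 = 12 - 7332 = -7320$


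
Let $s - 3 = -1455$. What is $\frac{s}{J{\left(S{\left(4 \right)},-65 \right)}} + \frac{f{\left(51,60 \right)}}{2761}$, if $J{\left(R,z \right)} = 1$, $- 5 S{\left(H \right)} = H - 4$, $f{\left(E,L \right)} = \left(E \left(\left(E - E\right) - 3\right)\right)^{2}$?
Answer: $- \frac{3985563}{2761} \approx -1443.5$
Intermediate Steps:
$s = -1452$ ($s = 3 - 1455 = -1452$)
$f{\left(E,L \right)} = 9 E^{2}$ ($f{\left(E,L \right)} = \left(E \left(0 - 3\right)\right)^{2} = \left(E \left(-3\right)\right)^{2} = \left(- 3 E\right)^{2} = 9 E^{2}$)
$S{\left(H \right)} = \frac{4}{5} - \frac{H}{5}$ ($S{\left(H \right)} = - \frac{H - 4}{5} = - \frac{-4 + H}{5} = \frac{4}{5} - \frac{H}{5}$)
$\frac{s}{J{\left(S{\left(4 \right)},-65 \right)}} + \frac{f{\left(51,60 \right)}}{2761} = - \frac{1452}{1} + \frac{9 \cdot 51^{2}}{2761} = \left(-1452\right) 1 + 9 \cdot 2601 \cdot \frac{1}{2761} = -1452 + 23409 \cdot \frac{1}{2761} = -1452 + \frac{23409}{2761} = - \frac{3985563}{2761}$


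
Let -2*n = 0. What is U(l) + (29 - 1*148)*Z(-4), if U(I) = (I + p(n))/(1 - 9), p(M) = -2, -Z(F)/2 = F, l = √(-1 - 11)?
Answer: -3807/4 - I*√3/4 ≈ -951.75 - 0.43301*I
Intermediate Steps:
l = 2*I*√3 (l = √(-12) = 2*I*√3 ≈ 3.4641*I)
Z(F) = -2*F
n = 0 (n = -½*0 = 0)
U(I) = ¼ - I/8 (U(I) = (I - 2)/(1 - 9) = (-2 + I)/(-8) = (-2 + I)*(-⅛) = ¼ - I/8)
U(l) + (29 - 1*148)*Z(-4) = (¼ - I*√3/4) + (29 - 1*148)*(-2*(-4)) = (¼ - I*√3/4) + (29 - 148)*8 = (¼ - I*√3/4) - 119*8 = (¼ - I*√3/4) - 952 = -3807/4 - I*√3/4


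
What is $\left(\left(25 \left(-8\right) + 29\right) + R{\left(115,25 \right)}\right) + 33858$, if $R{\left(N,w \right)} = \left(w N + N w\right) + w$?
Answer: $39462$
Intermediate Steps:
$R{\left(N,w \right)} = w + 2 N w$ ($R{\left(N,w \right)} = \left(N w + N w\right) + w = 2 N w + w = w + 2 N w$)
$\left(\left(25 \left(-8\right) + 29\right) + R{\left(115,25 \right)}\right) + 33858 = \left(\left(25 \left(-8\right) + 29\right) + 25 \left(1 + 2 \cdot 115\right)\right) + 33858 = \left(\left(-200 + 29\right) + 25 \left(1 + 230\right)\right) + 33858 = \left(-171 + 25 \cdot 231\right) + 33858 = \left(-171 + 5775\right) + 33858 = 5604 + 33858 = 39462$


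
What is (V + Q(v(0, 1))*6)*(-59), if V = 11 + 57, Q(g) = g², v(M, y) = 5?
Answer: -12862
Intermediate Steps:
V = 68
(V + Q(v(0, 1))*6)*(-59) = (68 + 5²*6)*(-59) = (68 + 25*6)*(-59) = (68 + 150)*(-59) = 218*(-59) = -12862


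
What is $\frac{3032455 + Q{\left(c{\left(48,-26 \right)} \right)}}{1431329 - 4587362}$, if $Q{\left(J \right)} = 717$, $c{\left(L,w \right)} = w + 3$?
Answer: $- \frac{3033172}{3156033} \approx -0.96107$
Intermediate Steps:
$c{\left(L,w \right)} = 3 + w$
$\frac{3032455 + Q{\left(c{\left(48,-26 \right)} \right)}}{1431329 - 4587362} = \frac{3032455 + 717}{1431329 - 4587362} = \frac{3033172}{-3156033} = 3033172 \left(- \frac{1}{3156033}\right) = - \frac{3033172}{3156033}$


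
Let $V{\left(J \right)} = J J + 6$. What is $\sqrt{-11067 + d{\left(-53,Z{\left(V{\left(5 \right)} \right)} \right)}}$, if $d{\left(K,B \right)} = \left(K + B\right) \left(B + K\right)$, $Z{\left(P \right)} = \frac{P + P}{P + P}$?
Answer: $i \sqrt{8363} \approx 91.449 i$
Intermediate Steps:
$V{\left(J \right)} = 6 + J^{2}$ ($V{\left(J \right)} = J^{2} + 6 = 6 + J^{2}$)
$Z{\left(P \right)} = 1$ ($Z{\left(P \right)} = \frac{2 P}{2 P} = 2 P \frac{1}{2 P} = 1$)
$d{\left(K,B \right)} = \left(B + K\right)^{2}$ ($d{\left(K,B \right)} = \left(B + K\right) \left(B + K\right) = \left(B + K\right)^{2}$)
$\sqrt{-11067 + d{\left(-53,Z{\left(V{\left(5 \right)} \right)} \right)}} = \sqrt{-11067 + \left(1 - 53\right)^{2}} = \sqrt{-11067 + \left(-52\right)^{2}} = \sqrt{-11067 + 2704} = \sqrt{-8363} = i \sqrt{8363}$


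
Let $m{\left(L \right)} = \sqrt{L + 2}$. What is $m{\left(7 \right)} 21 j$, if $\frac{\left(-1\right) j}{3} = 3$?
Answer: $-567$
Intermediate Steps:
$j = -9$ ($j = \left(-3\right) 3 = -9$)
$m{\left(L \right)} = \sqrt{2 + L}$
$m{\left(7 \right)} 21 j = \sqrt{2 + 7} \cdot 21 \left(-9\right) = \sqrt{9} \cdot 21 \left(-9\right) = 3 \cdot 21 \left(-9\right) = 63 \left(-9\right) = -567$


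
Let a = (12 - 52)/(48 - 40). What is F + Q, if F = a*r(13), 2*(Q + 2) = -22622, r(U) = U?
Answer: -11378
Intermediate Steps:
a = -5 (a = -40/8 = -40*⅛ = -5)
Q = -11313 (Q = -2 + (½)*(-22622) = -2 - 11311 = -11313)
F = -65 (F = -5*13 = -65)
F + Q = -65 - 11313 = -11378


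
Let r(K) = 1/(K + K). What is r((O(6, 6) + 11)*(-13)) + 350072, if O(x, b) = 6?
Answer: 154731823/442 ≈ 3.5007e+5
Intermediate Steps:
r(K) = 1/(2*K)
r((O(6, 6) + 11)*(-13)) + 350072 = 1/(2*(((6 + 11)*(-13)))) + 350072 = 1/(2*((17*(-13)))) + 350072 = (1/2)/(-221) + 350072 = (1/2)*(-1/221) + 350072 = -1/442 + 350072 = 154731823/442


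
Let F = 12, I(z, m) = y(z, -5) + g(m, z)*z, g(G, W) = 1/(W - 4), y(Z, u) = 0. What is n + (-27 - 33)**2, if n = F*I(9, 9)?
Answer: 18108/5 ≈ 3621.6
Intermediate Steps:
g(G, W) = 1/(-4 + W)
I(z, m) = z/(-4 + z) (I(z, m) = 0 + z/(-4 + z) = z/(-4 + z))
n = 108/5 (n = 12*(9/(-4 + 9)) = 12*(9/5) = 108/5 ≈ 21.600)
n + (-27 - 33)**2 = 108/5 + (-27 - 33)**2 = 108/5 + (-60)**2 = 108/5 + 3600 = 18108/5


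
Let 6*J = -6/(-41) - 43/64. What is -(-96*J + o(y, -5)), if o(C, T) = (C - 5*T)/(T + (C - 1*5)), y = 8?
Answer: 1327/164 ≈ 8.0915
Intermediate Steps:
o(C, T) = (C - 5*T)/(-5 + C + T) (o(C, T) = (C - 5*T)/(T + (C - 5)) = (C - 5*T)/(T + (-5 + C)) = (C - 5*T)/(-5 + C + T))
J = -1379/15744 (J = (-6/(-41) - 43/64)/6 = (-6*(-1/41) - 43*1/64)/6 = (6/41 - 43/64)/6 = (1/6)*(-1379/2624) = -1379/15744 ≈ -0.087589)
-(-96*J + o(y, -5)) = -(-96*(-1379/15744) + (8 - 5*(-5))/(-5 + 8 - 5)) = -(1379/164 + (8 + 25)/(-2)) = -(1379/164 - 1/2*33) = -(1379/164 - 33/2) = -1*(-1327/164) = 1327/164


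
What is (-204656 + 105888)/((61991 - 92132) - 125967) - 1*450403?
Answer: -17577853189/39027 ≈ -4.5040e+5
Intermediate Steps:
(-204656 + 105888)/((61991 - 92132) - 125967) - 1*450403 = -98768/(-30141 - 125967) - 450403 = -98768/(-156108) - 450403 = -98768*(-1/156108) - 450403 = 24692/39027 - 450403 = -17577853189/39027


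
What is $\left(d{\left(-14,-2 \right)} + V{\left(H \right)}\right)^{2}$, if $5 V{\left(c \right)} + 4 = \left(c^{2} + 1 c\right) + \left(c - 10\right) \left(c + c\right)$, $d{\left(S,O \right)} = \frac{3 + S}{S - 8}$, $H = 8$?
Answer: $\frac{5929}{100} \approx 59.29$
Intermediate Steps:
$d{\left(S,O \right)} = \frac{3 + S}{-8 + S}$
$V{\left(c \right)} = - \frac{4}{5} + \frac{c}{5} + \frac{c^{2}}{5} + \frac{2 c \left(-10 + c\right)}{5}$ ($V{\left(c \right)} = - \frac{4}{5} + \frac{\left(c^{2} + 1 c\right) + \left(c - 10\right) \left(c + c\right)}{5} = - \frac{4}{5} + \frac{\left(c^{2} + c\right) + \left(-10 + c\right) 2 c}{5} = - \frac{4}{5} + \frac{\left(c + c^{2}\right) + 2 c \left(-10 + c\right)}{5} = - \frac{4}{5} + \frac{c + c^{2} + 2 c \left(-10 + c\right)}{5} = - \frac{4}{5} + \left(\frac{c}{5} + \frac{c^{2}}{5} + \frac{2 c \left(-10 + c\right)}{5}\right) = - \frac{4}{5} + \frac{c}{5} + \frac{c^{2}}{5} + \frac{2 c \left(-10 + c\right)}{5}$)
$\left(d{\left(-14,-2 \right)} + V{\left(H \right)}\right)^{2} = \left(\frac{3 - 14}{-8 - 14} - \left(\frac{156}{5} - \frac{192}{5}\right)\right)^{2} = \left(\frac{1}{-22} \left(-11\right) - - \frac{36}{5}\right)^{2} = \left(\left(- \frac{1}{22}\right) \left(-11\right) - - \frac{36}{5}\right)^{2} = \left(\frac{1}{2} + \frac{36}{5}\right)^{2} = \left(\frac{77}{10}\right)^{2} = \frac{5929}{100}$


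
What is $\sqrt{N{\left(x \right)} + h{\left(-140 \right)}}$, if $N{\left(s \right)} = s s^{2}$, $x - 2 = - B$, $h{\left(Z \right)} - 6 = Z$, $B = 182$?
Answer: $i \sqrt{5832134} \approx 2415.0 i$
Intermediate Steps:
$h{\left(Z \right)} = 6 + Z$
$x = -180$ ($x = 2 - 182 = -180$)
$N{\left(s \right)} = s^{3}$
$\sqrt{N{\left(x \right)} + h{\left(-140 \right)}} = \sqrt{\left(-180\right)^{3} + \left(6 - 140\right)} = \sqrt{-5832000 - 134} = \sqrt{-5832134} = i \sqrt{5832134}$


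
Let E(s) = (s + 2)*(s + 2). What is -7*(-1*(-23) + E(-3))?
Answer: -168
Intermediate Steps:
E(s) = (2 + s)**2 (E(s) = (2 + s)*(2 + s) = (2 + s)**2)
-7*(-1*(-23) + E(-3)) = -7*(-1*(-23) + (2 - 3)**2) = -7*(23 + (-1)**2) = -7*(23 + 1) = -7*24 = -168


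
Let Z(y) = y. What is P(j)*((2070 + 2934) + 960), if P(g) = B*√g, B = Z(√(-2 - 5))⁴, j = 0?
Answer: 0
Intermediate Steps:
B = 49 (B = (√(-2 - 5))⁴ = (√(-7))⁴ = (I*√7)⁴ = 49)
P(g) = 49*√g
P(j)*((2070 + 2934) + 960) = (49*√0)*((2070 + 2934) + 960) = (49*0)*(5004 + 960) = 0*5964 = 0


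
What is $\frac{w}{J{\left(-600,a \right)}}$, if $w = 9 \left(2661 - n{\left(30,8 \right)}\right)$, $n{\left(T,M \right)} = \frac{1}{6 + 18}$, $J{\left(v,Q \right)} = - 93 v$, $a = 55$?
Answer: $\frac{63863}{148800} \approx 0.42919$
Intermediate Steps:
$n{\left(T,M \right)} = \frac{1}{24}$
$w = \frac{191589}{8}$ ($w = 9 \left(2661 - \frac{1}{24}\right) = 9 \cdot \frac{63863}{24} = \frac{191589}{8} \approx 23949.0$)
$\frac{w}{J{\left(-600,a \right)}} = \frac{191589}{8 \left(\left(-93\right) \left(-600\right)\right)} = \frac{191589}{8 \cdot 55800} = \frac{191589}{8} \cdot \frac{1}{55800} = \frac{63863}{148800}$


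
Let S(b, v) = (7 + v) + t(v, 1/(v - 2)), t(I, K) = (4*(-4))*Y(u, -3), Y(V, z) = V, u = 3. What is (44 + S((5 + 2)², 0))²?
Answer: 9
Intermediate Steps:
t(I, K) = -48 (t(I, K) = (4*(-4))*3 = -16*3 = -48)
S(b, v) = -41 + v (S(b, v) = (7 + v) - 48 = -41 + v)
(44 + S((5 + 2)², 0))² = (44 + (-41 + 0))² = (44 - 41)² = 3² = 9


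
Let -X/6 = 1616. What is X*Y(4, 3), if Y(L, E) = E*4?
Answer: -116352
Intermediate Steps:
X = -9696 (X = -6*1616 = -9696)
Y(L, E) = 4*E
X*Y(4, 3) = -38784*3 = -9696*12 = -116352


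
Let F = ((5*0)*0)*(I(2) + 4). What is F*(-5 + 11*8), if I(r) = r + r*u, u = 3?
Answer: 0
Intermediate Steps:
I(r) = 4*r (I(r) = r + r*3 = r + 3*r = 4*r)
F = 0 (F = ((5*0)*0)*(4*2 + 4) = (0*0)*(8 + 4) = 0*12 = 0)
F*(-5 + 11*8) = 0*(-5 + 11*8) = 0*(-5 + 88) = 0*83 = 0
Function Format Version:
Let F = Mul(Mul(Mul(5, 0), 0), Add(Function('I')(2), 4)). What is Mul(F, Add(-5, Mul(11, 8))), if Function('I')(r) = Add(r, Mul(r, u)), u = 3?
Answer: 0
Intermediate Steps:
Function('I')(r) = Mul(4, r) (Function('I')(r) = Add(r, Mul(r, 3)) = Add(r, Mul(3, r)) = Mul(4, r))
F = 0 (F = Mul(Mul(Mul(5, 0), 0), Add(Mul(4, 2), 4)) = Mul(Mul(0, 0), Add(8, 4)) = Mul(0, 12) = 0)
Mul(F, Add(-5, Mul(11, 8))) = Mul(0, Add(-5, Mul(11, 8))) = Mul(0, Add(-5, 88)) = Mul(0, 83) = 0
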